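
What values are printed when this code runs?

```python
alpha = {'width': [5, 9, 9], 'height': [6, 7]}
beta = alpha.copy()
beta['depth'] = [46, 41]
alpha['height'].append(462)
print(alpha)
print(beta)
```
{'width': [5, 9, 9], 'height': [6, 7, 462]}
{'width': [5, 9, 9], 'height': [6, 7, 462], 'depth': [46, 41]}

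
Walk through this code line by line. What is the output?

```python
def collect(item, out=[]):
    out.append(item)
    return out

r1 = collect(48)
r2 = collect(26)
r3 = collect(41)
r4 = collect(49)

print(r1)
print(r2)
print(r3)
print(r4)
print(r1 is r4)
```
[48, 26, 41, 49]
[48, 26, 41, 49]
[48, 26, 41, 49]
[48, 26, 41, 49]
True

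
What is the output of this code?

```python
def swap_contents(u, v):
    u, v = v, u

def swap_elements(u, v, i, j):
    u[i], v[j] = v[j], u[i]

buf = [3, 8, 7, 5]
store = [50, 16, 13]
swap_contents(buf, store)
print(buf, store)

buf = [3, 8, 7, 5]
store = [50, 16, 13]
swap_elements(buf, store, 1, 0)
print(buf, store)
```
[3, 8, 7, 5] [50, 16, 13]
[3, 50, 7, 5] [8, 16, 13]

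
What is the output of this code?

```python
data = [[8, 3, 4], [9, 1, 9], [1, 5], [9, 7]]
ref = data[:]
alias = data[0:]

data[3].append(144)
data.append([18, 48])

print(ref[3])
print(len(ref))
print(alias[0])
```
[9, 7, 144]
4
[8, 3, 4]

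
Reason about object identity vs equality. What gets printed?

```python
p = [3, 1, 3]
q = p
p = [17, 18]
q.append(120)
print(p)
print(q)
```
[17, 18]
[3, 1, 3, 120]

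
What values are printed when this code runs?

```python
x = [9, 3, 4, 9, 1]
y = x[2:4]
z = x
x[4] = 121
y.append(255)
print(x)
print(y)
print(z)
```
[9, 3, 4, 9, 121]
[4, 9, 255]
[9, 3, 4, 9, 121]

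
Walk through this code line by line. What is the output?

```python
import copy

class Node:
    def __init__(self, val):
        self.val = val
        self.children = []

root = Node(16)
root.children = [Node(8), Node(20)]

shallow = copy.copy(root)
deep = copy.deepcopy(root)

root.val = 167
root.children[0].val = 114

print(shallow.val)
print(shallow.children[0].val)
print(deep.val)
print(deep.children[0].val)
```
16
114
16
8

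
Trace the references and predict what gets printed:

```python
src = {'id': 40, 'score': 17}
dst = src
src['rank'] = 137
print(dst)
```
{'id': 40, 'score': 17, 'rank': 137}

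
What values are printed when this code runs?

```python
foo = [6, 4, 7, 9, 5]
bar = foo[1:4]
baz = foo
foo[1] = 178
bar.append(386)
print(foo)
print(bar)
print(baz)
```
[6, 178, 7, 9, 5]
[4, 7, 9, 386]
[6, 178, 7, 9, 5]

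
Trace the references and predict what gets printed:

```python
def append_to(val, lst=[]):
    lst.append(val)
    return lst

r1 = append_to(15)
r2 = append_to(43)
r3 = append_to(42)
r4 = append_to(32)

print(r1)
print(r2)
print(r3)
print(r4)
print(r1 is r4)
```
[15, 43, 42, 32]
[15, 43, 42, 32]
[15, 43, 42, 32]
[15, 43, 42, 32]
True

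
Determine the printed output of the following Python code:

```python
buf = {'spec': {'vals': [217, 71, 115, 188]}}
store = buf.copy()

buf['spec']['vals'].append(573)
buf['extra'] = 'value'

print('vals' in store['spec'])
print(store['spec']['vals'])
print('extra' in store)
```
True
[217, 71, 115, 188, 573]
False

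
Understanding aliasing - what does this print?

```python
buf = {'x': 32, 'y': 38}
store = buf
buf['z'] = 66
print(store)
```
{'x': 32, 'y': 38, 'z': 66}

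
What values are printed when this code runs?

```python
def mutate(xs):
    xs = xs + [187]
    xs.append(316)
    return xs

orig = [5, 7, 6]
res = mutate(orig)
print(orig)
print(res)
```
[5, 7, 6]
[5, 7, 6, 187, 316]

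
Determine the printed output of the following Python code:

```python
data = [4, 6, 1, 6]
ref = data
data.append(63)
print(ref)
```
[4, 6, 1, 6, 63]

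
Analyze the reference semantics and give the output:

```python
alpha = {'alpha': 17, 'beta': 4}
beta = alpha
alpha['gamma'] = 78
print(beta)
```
{'alpha': 17, 'beta': 4, 'gamma': 78}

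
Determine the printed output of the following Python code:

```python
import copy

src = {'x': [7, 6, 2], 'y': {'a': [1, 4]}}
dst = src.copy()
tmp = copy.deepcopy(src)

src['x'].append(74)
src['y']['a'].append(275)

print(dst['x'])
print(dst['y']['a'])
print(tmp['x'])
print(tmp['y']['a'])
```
[7, 6, 2, 74]
[1, 4, 275]
[7, 6, 2]
[1, 4]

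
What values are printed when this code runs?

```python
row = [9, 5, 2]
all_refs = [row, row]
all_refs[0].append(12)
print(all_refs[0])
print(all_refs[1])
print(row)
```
[9, 5, 2, 12]
[9, 5, 2, 12]
[9, 5, 2, 12]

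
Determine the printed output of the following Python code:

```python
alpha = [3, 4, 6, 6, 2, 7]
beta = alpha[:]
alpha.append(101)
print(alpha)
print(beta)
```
[3, 4, 6, 6, 2, 7, 101]
[3, 4, 6, 6, 2, 7]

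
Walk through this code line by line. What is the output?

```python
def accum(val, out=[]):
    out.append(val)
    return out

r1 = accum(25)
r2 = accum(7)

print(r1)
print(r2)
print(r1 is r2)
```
[25, 7]
[25, 7]
True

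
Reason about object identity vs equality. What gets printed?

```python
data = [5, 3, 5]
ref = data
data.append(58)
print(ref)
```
[5, 3, 5, 58]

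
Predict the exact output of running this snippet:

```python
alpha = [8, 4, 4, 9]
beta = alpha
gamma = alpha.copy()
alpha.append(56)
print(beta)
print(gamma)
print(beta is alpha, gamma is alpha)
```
[8, 4, 4, 9, 56]
[8, 4, 4, 9]
True False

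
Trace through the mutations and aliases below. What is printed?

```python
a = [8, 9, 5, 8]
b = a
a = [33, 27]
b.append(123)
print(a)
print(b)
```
[33, 27]
[8, 9, 5, 8, 123]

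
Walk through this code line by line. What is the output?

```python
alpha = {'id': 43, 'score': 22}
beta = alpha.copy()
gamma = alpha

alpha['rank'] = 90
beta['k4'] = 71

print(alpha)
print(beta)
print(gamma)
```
{'id': 43, 'score': 22, 'rank': 90}
{'id': 43, 'score': 22, 'k4': 71}
{'id': 43, 'score': 22, 'rank': 90}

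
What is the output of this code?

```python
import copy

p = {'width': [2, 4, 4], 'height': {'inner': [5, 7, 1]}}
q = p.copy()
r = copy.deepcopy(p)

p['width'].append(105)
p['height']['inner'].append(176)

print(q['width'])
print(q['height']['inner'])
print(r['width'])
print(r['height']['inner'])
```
[2, 4, 4, 105]
[5, 7, 1, 176]
[2, 4, 4]
[5, 7, 1]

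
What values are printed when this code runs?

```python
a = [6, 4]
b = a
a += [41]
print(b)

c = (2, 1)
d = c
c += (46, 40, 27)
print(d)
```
[6, 4, 41]
(2, 1)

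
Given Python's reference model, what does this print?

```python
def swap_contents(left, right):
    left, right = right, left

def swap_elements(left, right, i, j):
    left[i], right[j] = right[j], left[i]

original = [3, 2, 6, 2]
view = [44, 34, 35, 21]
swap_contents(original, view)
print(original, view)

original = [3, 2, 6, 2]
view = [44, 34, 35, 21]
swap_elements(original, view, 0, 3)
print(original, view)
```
[3, 2, 6, 2] [44, 34, 35, 21]
[21, 2, 6, 2] [44, 34, 35, 3]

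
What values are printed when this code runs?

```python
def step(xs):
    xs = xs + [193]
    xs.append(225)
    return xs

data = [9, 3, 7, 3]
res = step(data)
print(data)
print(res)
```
[9, 3, 7, 3]
[9, 3, 7, 3, 193, 225]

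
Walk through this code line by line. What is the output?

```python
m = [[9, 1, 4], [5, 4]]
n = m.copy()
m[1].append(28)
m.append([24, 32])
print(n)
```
[[9, 1, 4], [5, 4, 28]]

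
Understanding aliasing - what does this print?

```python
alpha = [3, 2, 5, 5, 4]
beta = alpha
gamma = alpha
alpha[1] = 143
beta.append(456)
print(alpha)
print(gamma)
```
[3, 143, 5, 5, 4, 456]
[3, 143, 5, 5, 4, 456]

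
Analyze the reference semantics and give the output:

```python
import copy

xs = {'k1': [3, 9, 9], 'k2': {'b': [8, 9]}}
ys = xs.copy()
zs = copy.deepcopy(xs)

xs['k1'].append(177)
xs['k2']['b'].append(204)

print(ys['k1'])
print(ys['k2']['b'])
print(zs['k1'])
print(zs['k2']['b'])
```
[3, 9, 9, 177]
[8, 9, 204]
[3, 9, 9]
[8, 9]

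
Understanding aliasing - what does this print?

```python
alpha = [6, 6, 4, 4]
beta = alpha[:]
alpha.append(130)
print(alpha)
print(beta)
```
[6, 6, 4, 4, 130]
[6, 6, 4, 4]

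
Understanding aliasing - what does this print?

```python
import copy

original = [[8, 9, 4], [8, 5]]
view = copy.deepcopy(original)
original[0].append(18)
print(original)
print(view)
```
[[8, 9, 4, 18], [8, 5]]
[[8, 9, 4], [8, 5]]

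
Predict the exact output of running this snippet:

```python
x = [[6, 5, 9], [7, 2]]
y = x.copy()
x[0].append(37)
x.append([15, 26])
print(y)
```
[[6, 5, 9, 37], [7, 2]]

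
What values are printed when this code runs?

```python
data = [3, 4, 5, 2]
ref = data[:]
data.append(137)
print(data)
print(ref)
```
[3, 4, 5, 2, 137]
[3, 4, 5, 2]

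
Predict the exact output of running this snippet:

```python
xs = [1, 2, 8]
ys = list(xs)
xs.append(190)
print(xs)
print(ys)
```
[1, 2, 8, 190]
[1, 2, 8]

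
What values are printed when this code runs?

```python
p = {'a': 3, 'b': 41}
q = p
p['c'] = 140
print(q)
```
{'a': 3, 'b': 41, 'c': 140}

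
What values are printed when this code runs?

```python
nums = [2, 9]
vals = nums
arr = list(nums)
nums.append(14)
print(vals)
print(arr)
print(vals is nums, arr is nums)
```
[2, 9, 14]
[2, 9]
True False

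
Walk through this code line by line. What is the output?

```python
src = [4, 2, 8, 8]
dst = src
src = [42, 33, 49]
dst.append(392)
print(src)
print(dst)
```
[42, 33, 49]
[4, 2, 8, 8, 392]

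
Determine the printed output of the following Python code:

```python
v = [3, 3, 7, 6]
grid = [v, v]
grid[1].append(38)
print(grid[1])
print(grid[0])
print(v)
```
[3, 3, 7, 6, 38]
[3, 3, 7, 6, 38]
[3, 3, 7, 6, 38]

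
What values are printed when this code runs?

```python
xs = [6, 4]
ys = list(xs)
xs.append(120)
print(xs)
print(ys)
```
[6, 4, 120]
[6, 4]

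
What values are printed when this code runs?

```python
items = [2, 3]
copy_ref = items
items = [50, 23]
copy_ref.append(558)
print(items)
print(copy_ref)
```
[50, 23]
[2, 3, 558]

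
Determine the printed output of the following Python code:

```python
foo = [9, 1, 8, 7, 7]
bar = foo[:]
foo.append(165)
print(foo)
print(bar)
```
[9, 1, 8, 7, 7, 165]
[9, 1, 8, 7, 7]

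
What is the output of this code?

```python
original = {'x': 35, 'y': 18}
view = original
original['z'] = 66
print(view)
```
{'x': 35, 'y': 18, 'z': 66}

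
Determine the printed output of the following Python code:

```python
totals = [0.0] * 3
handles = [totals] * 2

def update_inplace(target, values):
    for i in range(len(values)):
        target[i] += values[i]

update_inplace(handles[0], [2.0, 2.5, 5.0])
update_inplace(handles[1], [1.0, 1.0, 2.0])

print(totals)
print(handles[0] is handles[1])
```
[3.0, 3.5, 7.0]
True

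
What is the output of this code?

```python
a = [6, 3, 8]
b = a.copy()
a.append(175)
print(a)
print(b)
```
[6, 3, 8, 175]
[6, 3, 8]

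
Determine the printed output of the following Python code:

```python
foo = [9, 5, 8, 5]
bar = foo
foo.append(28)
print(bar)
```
[9, 5, 8, 5, 28]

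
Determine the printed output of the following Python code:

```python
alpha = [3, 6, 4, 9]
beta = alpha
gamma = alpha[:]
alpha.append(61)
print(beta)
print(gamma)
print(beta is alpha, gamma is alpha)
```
[3, 6, 4, 9, 61]
[3, 6, 4, 9]
True False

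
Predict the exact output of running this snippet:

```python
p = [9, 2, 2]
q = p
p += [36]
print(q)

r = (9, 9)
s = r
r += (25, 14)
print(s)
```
[9, 2, 2, 36]
(9, 9)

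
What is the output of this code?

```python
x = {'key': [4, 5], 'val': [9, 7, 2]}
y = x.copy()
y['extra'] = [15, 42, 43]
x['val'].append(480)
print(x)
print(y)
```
{'key': [4, 5], 'val': [9, 7, 2, 480]}
{'key': [4, 5], 'val': [9, 7, 2, 480], 'extra': [15, 42, 43]}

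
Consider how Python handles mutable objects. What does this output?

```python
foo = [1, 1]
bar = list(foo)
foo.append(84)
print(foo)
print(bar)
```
[1, 1, 84]
[1, 1]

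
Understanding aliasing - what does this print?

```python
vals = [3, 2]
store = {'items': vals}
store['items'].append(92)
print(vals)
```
[3, 2, 92]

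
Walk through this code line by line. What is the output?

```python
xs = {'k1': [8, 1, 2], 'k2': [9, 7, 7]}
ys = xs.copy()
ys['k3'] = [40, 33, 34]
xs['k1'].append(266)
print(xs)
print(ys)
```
{'k1': [8, 1, 2, 266], 'k2': [9, 7, 7]}
{'k1': [8, 1, 2, 266], 'k2': [9, 7, 7], 'k3': [40, 33, 34]}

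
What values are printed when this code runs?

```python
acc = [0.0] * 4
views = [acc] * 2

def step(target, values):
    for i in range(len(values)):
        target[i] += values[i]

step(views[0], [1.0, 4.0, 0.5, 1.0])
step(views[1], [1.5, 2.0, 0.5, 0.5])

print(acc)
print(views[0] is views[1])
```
[2.5, 6.0, 1.0, 1.5]
True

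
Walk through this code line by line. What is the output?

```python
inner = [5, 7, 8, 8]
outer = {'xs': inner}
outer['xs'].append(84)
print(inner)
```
[5, 7, 8, 8, 84]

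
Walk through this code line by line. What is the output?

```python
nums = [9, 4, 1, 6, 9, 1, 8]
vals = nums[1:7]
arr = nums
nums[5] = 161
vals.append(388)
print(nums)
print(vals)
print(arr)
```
[9, 4, 1, 6, 9, 161, 8]
[4, 1, 6, 9, 1, 8, 388]
[9, 4, 1, 6, 9, 161, 8]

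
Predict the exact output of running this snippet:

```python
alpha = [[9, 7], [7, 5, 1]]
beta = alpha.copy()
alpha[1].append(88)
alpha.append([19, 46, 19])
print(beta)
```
[[9, 7], [7, 5, 1, 88]]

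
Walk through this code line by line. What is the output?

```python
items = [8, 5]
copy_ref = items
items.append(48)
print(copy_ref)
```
[8, 5, 48]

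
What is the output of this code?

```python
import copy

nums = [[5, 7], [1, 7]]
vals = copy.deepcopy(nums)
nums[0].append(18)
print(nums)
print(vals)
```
[[5, 7, 18], [1, 7]]
[[5, 7], [1, 7]]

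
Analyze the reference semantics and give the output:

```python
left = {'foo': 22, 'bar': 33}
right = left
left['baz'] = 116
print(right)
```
{'foo': 22, 'bar': 33, 'baz': 116}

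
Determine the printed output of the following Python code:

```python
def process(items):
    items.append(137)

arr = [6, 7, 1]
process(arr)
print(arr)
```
[6, 7, 1, 137]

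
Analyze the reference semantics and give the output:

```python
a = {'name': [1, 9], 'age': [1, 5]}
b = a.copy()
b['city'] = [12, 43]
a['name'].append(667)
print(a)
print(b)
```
{'name': [1, 9, 667], 'age': [1, 5]}
{'name': [1, 9, 667], 'age': [1, 5], 'city': [12, 43]}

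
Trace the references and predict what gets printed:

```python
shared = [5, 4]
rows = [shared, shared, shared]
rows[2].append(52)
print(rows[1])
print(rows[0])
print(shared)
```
[5, 4, 52]
[5, 4, 52]
[5, 4, 52]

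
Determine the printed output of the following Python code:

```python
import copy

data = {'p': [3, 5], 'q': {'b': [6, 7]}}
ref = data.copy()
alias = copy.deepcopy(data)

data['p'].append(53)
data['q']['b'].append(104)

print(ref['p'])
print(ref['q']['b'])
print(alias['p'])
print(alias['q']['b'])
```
[3, 5, 53]
[6, 7, 104]
[3, 5]
[6, 7]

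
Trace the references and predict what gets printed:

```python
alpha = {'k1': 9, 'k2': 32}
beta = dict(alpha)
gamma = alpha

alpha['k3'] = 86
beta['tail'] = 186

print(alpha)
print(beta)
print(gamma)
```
{'k1': 9, 'k2': 32, 'k3': 86}
{'k1': 9, 'k2': 32, 'tail': 186}
{'k1': 9, 'k2': 32, 'k3': 86}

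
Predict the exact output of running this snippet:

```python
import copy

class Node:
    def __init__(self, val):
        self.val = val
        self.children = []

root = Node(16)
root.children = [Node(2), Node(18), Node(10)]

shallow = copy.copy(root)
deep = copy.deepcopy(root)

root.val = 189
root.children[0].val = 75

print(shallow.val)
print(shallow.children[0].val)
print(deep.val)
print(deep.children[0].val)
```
16
75
16
2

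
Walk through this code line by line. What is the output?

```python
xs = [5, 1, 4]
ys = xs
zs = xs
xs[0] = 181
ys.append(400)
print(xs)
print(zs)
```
[181, 1, 4, 400]
[181, 1, 4, 400]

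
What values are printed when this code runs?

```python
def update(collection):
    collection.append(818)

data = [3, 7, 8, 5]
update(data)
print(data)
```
[3, 7, 8, 5, 818]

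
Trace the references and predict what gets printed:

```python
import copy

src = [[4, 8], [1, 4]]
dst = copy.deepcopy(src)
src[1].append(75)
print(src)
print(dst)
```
[[4, 8], [1, 4, 75]]
[[4, 8], [1, 4]]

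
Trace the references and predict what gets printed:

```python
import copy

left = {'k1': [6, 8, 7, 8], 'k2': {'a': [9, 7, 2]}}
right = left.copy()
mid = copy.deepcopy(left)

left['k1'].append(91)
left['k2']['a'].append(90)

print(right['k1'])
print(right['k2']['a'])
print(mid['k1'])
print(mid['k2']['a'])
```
[6, 8, 7, 8, 91]
[9, 7, 2, 90]
[6, 8, 7, 8]
[9, 7, 2]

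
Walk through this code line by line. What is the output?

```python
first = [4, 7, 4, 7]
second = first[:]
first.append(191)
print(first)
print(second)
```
[4, 7, 4, 7, 191]
[4, 7, 4, 7]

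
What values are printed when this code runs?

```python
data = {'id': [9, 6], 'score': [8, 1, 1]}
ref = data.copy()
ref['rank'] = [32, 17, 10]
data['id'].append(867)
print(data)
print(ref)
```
{'id': [9, 6, 867], 'score': [8, 1, 1]}
{'id': [9, 6, 867], 'score': [8, 1, 1], 'rank': [32, 17, 10]}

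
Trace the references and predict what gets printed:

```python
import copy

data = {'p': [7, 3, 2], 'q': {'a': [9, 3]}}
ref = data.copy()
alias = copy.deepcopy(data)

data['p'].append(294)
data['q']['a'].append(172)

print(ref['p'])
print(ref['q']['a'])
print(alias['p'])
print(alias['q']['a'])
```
[7, 3, 2, 294]
[9, 3, 172]
[7, 3, 2]
[9, 3]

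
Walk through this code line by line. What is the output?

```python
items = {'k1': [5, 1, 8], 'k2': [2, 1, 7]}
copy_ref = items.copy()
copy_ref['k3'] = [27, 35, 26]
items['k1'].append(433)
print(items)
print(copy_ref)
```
{'k1': [5, 1, 8, 433], 'k2': [2, 1, 7]}
{'k1': [5, 1, 8, 433], 'k2': [2, 1, 7], 'k3': [27, 35, 26]}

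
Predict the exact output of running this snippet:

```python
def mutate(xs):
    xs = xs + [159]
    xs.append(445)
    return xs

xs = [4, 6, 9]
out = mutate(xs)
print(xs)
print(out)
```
[4, 6, 9]
[4, 6, 9, 159, 445]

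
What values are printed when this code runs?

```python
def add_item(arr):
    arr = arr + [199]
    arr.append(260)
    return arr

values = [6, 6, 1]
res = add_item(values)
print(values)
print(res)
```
[6, 6, 1]
[6, 6, 1, 199, 260]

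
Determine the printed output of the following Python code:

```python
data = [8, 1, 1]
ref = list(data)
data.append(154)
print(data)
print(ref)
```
[8, 1, 1, 154]
[8, 1, 1]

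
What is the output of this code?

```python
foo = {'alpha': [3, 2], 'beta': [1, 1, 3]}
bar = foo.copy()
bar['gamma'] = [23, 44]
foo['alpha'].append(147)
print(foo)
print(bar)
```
{'alpha': [3, 2, 147], 'beta': [1, 1, 3]}
{'alpha': [3, 2, 147], 'beta': [1, 1, 3], 'gamma': [23, 44]}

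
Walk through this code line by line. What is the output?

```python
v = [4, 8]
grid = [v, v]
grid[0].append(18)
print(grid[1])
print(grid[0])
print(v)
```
[4, 8, 18]
[4, 8, 18]
[4, 8, 18]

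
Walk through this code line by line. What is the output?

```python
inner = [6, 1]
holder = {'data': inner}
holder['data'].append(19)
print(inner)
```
[6, 1, 19]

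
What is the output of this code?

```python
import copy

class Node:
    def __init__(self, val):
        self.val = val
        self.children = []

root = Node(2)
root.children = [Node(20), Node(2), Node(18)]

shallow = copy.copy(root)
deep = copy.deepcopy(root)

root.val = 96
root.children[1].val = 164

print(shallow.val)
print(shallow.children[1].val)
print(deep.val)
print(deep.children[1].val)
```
2
164
2
2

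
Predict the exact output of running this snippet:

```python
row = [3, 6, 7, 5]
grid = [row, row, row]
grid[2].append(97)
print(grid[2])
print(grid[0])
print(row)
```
[3, 6, 7, 5, 97]
[3, 6, 7, 5, 97]
[3, 6, 7, 5, 97]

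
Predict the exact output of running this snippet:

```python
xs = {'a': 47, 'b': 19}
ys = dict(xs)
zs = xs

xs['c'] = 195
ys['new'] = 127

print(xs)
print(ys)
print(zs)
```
{'a': 47, 'b': 19, 'c': 195}
{'a': 47, 'b': 19, 'new': 127}
{'a': 47, 'b': 19, 'c': 195}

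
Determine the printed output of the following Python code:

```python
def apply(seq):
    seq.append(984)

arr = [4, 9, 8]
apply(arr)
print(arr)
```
[4, 9, 8, 984]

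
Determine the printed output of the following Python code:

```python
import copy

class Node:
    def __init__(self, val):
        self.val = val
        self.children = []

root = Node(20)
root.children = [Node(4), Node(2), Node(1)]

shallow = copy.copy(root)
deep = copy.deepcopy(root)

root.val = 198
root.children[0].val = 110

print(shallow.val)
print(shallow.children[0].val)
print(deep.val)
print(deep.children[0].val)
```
20
110
20
4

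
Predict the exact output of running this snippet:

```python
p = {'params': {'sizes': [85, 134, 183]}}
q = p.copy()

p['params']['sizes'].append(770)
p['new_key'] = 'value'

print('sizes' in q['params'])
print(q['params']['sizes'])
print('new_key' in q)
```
True
[85, 134, 183, 770]
False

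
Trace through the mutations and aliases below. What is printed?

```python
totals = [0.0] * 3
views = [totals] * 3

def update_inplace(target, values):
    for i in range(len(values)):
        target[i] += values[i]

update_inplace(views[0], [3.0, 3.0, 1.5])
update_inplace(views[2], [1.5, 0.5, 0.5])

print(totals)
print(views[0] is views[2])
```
[4.5, 3.5, 2.0]
True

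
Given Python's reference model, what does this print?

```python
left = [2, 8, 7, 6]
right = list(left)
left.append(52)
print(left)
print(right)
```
[2, 8, 7, 6, 52]
[2, 8, 7, 6]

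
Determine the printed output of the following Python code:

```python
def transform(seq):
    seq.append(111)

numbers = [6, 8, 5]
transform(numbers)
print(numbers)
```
[6, 8, 5, 111]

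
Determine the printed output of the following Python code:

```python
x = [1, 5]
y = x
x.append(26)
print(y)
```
[1, 5, 26]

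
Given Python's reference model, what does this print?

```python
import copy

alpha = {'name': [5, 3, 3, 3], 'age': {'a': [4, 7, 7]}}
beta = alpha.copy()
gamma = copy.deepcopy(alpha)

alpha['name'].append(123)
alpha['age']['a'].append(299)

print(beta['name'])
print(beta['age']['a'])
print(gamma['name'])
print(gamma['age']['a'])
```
[5, 3, 3, 3, 123]
[4, 7, 7, 299]
[5, 3, 3, 3]
[4, 7, 7]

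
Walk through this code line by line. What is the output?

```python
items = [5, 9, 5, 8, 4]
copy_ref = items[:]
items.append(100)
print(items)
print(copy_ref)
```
[5, 9, 5, 8, 4, 100]
[5, 9, 5, 8, 4]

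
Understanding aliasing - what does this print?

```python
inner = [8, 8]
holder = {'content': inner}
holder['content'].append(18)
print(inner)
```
[8, 8, 18]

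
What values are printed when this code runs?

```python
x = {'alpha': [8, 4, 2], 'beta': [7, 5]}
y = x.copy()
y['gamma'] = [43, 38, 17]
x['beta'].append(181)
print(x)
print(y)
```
{'alpha': [8, 4, 2], 'beta': [7, 5, 181]}
{'alpha': [8, 4, 2], 'beta': [7, 5, 181], 'gamma': [43, 38, 17]}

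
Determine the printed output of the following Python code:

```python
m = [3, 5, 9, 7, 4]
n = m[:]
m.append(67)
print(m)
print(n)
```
[3, 5, 9, 7, 4, 67]
[3, 5, 9, 7, 4]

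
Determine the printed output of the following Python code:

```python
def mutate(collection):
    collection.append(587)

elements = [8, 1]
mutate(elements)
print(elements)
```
[8, 1, 587]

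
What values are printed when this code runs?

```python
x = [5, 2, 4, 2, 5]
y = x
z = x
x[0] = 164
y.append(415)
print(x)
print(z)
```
[164, 2, 4, 2, 5, 415]
[164, 2, 4, 2, 5, 415]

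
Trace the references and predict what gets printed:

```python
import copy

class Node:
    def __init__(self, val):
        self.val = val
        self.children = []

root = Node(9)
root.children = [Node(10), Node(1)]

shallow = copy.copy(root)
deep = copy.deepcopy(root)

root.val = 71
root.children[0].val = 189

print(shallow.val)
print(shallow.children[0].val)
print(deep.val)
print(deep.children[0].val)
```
9
189
9
10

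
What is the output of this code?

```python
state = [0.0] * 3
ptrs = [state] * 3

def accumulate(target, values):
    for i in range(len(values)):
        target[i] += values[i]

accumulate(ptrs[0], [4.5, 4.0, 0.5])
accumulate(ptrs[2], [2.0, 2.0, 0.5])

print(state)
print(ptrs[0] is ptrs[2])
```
[6.5, 6.0, 1.0]
True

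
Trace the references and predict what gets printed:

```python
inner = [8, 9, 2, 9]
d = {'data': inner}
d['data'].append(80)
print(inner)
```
[8, 9, 2, 9, 80]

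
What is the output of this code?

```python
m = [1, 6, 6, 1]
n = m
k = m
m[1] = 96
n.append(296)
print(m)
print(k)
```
[1, 96, 6, 1, 296]
[1, 96, 6, 1, 296]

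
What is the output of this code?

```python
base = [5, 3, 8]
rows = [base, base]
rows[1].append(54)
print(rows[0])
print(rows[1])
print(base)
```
[5, 3, 8, 54]
[5, 3, 8, 54]
[5, 3, 8, 54]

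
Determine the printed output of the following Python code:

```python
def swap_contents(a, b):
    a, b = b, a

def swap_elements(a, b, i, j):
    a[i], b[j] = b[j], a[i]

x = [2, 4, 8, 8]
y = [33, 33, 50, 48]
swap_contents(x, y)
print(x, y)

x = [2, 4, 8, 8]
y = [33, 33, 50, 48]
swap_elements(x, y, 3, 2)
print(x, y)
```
[2, 4, 8, 8] [33, 33, 50, 48]
[2, 4, 8, 50] [33, 33, 8, 48]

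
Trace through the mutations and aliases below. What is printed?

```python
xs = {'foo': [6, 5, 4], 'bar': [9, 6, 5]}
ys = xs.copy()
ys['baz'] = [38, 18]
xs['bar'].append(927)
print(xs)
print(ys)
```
{'foo': [6, 5, 4], 'bar': [9, 6, 5, 927]}
{'foo': [6, 5, 4], 'bar': [9, 6, 5, 927], 'baz': [38, 18]}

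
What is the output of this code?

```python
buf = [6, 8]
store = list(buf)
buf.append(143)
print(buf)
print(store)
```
[6, 8, 143]
[6, 8]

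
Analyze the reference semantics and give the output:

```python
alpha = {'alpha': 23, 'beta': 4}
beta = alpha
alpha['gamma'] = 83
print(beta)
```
{'alpha': 23, 'beta': 4, 'gamma': 83}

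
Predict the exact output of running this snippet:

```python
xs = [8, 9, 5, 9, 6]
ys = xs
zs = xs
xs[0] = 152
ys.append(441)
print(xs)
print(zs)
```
[152, 9, 5, 9, 6, 441]
[152, 9, 5, 9, 6, 441]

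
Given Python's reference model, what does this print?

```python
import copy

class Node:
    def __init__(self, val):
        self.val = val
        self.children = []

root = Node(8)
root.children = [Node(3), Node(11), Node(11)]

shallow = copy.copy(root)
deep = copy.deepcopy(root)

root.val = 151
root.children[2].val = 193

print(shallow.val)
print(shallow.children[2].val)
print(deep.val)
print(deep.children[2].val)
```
8
193
8
11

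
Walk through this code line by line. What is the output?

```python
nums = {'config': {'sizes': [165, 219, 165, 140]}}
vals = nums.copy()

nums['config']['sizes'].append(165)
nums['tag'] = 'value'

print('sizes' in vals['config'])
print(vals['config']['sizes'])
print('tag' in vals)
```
True
[165, 219, 165, 140, 165]
False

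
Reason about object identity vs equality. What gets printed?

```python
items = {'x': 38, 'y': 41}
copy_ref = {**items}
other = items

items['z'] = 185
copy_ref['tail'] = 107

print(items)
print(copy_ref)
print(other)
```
{'x': 38, 'y': 41, 'z': 185}
{'x': 38, 'y': 41, 'tail': 107}
{'x': 38, 'y': 41, 'z': 185}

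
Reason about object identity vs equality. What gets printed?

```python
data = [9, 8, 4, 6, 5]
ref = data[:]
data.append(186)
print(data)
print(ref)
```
[9, 8, 4, 6, 5, 186]
[9, 8, 4, 6, 5]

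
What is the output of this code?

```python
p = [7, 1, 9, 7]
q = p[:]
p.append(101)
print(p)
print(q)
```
[7, 1, 9, 7, 101]
[7, 1, 9, 7]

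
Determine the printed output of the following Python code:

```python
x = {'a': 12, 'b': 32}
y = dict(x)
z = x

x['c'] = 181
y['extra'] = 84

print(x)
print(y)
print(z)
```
{'a': 12, 'b': 32, 'c': 181}
{'a': 12, 'b': 32, 'extra': 84}
{'a': 12, 'b': 32, 'c': 181}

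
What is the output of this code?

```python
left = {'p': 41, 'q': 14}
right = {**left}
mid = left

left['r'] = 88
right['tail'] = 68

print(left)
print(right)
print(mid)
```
{'p': 41, 'q': 14, 'r': 88}
{'p': 41, 'q': 14, 'tail': 68}
{'p': 41, 'q': 14, 'r': 88}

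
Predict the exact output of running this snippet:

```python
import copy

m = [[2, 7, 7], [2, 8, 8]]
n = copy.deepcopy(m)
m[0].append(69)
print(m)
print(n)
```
[[2, 7, 7, 69], [2, 8, 8]]
[[2, 7, 7], [2, 8, 8]]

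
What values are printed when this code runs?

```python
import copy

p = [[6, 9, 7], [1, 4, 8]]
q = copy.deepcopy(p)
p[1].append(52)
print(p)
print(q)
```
[[6, 9, 7], [1, 4, 8, 52]]
[[6, 9, 7], [1, 4, 8]]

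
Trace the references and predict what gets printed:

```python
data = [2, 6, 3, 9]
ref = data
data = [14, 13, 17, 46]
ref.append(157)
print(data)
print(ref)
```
[14, 13, 17, 46]
[2, 6, 3, 9, 157]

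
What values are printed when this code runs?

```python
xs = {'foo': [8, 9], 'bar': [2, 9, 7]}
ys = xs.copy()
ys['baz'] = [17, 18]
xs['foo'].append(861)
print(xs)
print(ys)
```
{'foo': [8, 9, 861], 'bar': [2, 9, 7]}
{'foo': [8, 9, 861], 'bar': [2, 9, 7], 'baz': [17, 18]}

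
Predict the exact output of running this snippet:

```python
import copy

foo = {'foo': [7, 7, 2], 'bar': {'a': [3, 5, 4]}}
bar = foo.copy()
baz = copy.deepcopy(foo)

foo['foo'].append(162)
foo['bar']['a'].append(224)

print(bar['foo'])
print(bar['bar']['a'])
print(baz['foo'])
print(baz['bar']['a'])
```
[7, 7, 2, 162]
[3, 5, 4, 224]
[7, 7, 2]
[3, 5, 4]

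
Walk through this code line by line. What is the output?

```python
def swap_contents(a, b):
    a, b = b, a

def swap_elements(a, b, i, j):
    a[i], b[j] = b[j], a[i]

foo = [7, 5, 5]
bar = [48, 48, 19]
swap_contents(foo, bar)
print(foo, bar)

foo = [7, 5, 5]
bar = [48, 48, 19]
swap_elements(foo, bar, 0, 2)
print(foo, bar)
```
[7, 5, 5] [48, 48, 19]
[19, 5, 5] [48, 48, 7]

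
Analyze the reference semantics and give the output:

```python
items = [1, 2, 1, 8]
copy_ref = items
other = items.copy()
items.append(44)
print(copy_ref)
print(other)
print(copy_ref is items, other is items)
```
[1, 2, 1, 8, 44]
[1, 2, 1, 8]
True False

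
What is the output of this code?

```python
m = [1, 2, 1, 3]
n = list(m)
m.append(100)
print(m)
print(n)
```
[1, 2, 1, 3, 100]
[1, 2, 1, 3]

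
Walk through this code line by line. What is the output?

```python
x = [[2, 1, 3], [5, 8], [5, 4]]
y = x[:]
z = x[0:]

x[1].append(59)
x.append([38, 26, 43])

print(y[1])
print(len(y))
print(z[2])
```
[5, 8, 59]
3
[5, 4]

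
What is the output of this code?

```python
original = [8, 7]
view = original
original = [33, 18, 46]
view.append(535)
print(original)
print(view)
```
[33, 18, 46]
[8, 7, 535]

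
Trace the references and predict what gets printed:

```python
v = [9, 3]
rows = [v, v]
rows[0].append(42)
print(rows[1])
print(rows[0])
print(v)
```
[9, 3, 42]
[9, 3, 42]
[9, 3, 42]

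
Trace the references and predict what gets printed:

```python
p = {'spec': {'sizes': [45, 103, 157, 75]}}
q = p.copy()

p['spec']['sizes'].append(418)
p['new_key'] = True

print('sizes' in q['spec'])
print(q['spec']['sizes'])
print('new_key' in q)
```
True
[45, 103, 157, 75, 418]
False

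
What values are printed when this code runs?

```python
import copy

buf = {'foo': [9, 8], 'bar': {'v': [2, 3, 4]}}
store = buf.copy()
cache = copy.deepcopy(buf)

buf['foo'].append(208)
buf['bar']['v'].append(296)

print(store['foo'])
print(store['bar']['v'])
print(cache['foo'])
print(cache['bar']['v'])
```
[9, 8, 208]
[2, 3, 4, 296]
[9, 8]
[2, 3, 4]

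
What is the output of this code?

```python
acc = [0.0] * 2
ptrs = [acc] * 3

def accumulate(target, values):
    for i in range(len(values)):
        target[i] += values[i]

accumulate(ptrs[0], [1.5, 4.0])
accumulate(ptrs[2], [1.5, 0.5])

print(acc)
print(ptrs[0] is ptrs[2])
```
[3.0, 4.5]
True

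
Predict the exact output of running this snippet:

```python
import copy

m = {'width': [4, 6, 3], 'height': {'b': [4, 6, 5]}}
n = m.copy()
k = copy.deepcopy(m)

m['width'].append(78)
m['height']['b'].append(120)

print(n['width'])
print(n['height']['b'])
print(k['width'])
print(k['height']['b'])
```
[4, 6, 3, 78]
[4, 6, 5, 120]
[4, 6, 3]
[4, 6, 5]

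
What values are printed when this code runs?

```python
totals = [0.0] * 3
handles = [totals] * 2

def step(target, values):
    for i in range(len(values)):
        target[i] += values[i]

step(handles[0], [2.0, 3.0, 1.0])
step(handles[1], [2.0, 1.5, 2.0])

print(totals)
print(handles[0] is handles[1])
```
[4.0, 4.5, 3.0]
True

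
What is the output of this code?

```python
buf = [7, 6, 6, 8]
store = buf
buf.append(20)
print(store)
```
[7, 6, 6, 8, 20]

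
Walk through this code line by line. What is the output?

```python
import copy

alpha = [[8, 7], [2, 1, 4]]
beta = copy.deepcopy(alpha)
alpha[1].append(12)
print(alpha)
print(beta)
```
[[8, 7], [2, 1, 4, 12]]
[[8, 7], [2, 1, 4]]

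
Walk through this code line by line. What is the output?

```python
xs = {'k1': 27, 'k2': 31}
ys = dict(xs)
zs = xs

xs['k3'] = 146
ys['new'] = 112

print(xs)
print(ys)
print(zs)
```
{'k1': 27, 'k2': 31, 'k3': 146}
{'k1': 27, 'k2': 31, 'new': 112}
{'k1': 27, 'k2': 31, 'k3': 146}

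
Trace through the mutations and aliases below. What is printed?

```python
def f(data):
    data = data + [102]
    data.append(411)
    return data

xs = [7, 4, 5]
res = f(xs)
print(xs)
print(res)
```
[7, 4, 5]
[7, 4, 5, 102, 411]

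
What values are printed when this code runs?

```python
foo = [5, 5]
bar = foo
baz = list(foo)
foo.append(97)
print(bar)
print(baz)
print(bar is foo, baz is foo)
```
[5, 5, 97]
[5, 5]
True False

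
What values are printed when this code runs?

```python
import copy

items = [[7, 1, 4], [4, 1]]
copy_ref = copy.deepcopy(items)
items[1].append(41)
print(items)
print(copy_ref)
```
[[7, 1, 4], [4, 1, 41]]
[[7, 1, 4], [4, 1]]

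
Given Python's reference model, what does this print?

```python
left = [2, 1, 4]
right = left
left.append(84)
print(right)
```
[2, 1, 4, 84]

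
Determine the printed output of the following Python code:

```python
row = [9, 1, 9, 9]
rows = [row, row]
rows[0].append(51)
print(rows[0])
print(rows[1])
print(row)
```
[9, 1, 9, 9, 51]
[9, 1, 9, 9, 51]
[9, 1, 9, 9, 51]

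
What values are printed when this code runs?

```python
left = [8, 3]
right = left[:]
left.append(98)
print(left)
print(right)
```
[8, 3, 98]
[8, 3]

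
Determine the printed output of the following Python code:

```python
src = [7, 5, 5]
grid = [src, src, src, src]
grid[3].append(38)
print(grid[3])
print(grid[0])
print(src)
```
[7, 5, 5, 38]
[7, 5, 5, 38]
[7, 5, 5, 38]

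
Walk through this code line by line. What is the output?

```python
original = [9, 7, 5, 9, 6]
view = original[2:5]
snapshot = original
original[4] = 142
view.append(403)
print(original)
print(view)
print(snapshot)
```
[9, 7, 5, 9, 142]
[5, 9, 6, 403]
[9, 7, 5, 9, 142]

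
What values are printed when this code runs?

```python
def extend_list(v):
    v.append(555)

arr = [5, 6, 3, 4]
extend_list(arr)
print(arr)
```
[5, 6, 3, 4, 555]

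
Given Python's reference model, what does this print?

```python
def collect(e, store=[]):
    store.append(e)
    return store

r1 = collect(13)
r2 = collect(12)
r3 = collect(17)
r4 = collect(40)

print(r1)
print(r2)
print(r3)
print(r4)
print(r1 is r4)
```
[13, 12, 17, 40]
[13, 12, 17, 40]
[13, 12, 17, 40]
[13, 12, 17, 40]
True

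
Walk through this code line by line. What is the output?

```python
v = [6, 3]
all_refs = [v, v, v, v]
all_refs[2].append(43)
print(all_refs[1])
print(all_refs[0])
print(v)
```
[6, 3, 43]
[6, 3, 43]
[6, 3, 43]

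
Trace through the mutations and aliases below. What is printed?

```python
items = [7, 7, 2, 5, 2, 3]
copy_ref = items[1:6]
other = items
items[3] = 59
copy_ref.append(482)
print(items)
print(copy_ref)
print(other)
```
[7, 7, 2, 59, 2, 3]
[7, 2, 5, 2, 3, 482]
[7, 7, 2, 59, 2, 3]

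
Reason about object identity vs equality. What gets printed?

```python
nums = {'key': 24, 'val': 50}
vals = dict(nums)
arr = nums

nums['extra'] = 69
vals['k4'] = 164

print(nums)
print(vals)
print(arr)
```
{'key': 24, 'val': 50, 'extra': 69}
{'key': 24, 'val': 50, 'k4': 164}
{'key': 24, 'val': 50, 'extra': 69}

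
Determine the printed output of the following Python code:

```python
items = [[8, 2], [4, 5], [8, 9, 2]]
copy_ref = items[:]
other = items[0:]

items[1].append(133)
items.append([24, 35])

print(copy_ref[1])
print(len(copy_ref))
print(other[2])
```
[4, 5, 133]
3
[8, 9, 2]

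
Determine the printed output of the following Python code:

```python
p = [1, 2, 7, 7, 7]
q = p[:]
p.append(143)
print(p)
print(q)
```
[1, 2, 7, 7, 7, 143]
[1, 2, 7, 7, 7]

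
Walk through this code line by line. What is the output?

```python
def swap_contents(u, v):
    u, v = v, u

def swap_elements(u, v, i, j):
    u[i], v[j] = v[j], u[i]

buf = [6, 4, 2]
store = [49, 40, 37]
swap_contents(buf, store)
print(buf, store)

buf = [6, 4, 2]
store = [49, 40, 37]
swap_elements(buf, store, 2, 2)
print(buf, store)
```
[6, 4, 2] [49, 40, 37]
[6, 4, 37] [49, 40, 2]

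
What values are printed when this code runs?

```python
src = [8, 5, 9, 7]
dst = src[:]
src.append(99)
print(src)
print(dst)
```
[8, 5, 9, 7, 99]
[8, 5, 9, 7]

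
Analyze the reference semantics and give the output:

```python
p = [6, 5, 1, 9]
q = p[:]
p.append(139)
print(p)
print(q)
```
[6, 5, 1, 9, 139]
[6, 5, 1, 9]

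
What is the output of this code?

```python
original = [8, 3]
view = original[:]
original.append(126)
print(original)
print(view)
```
[8, 3, 126]
[8, 3]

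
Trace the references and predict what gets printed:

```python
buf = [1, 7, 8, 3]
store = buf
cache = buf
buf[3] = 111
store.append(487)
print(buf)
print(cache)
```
[1, 7, 8, 111, 487]
[1, 7, 8, 111, 487]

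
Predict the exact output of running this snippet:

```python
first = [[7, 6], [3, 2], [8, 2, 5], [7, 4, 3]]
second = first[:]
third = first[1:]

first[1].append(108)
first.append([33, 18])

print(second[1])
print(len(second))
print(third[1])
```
[3, 2, 108]
4
[8, 2, 5]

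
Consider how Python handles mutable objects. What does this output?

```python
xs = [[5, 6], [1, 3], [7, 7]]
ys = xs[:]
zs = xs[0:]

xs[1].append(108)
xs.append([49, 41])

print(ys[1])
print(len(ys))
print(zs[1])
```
[1, 3, 108]
3
[1, 3, 108]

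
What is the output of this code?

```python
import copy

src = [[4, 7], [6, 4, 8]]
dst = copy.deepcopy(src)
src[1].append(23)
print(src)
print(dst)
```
[[4, 7], [6, 4, 8, 23]]
[[4, 7], [6, 4, 8]]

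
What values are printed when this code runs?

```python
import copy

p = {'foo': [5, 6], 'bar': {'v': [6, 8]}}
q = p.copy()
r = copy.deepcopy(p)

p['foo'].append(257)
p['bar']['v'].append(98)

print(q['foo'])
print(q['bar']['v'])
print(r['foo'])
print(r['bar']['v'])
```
[5, 6, 257]
[6, 8, 98]
[5, 6]
[6, 8]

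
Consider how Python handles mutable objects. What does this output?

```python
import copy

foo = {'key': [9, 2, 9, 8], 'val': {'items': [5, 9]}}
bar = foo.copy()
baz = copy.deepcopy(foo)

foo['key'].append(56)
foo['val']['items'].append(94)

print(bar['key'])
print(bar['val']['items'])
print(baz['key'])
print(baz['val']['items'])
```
[9, 2, 9, 8, 56]
[5, 9, 94]
[9, 2, 9, 8]
[5, 9]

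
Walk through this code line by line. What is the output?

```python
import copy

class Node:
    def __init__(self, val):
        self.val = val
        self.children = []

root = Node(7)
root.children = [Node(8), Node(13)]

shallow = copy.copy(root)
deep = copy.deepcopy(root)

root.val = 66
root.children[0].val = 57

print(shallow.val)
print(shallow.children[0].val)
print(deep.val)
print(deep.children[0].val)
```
7
57
7
8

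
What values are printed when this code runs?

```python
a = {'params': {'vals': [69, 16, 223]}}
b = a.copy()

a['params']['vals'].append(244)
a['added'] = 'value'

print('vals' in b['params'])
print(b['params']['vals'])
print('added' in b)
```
True
[69, 16, 223, 244]
False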